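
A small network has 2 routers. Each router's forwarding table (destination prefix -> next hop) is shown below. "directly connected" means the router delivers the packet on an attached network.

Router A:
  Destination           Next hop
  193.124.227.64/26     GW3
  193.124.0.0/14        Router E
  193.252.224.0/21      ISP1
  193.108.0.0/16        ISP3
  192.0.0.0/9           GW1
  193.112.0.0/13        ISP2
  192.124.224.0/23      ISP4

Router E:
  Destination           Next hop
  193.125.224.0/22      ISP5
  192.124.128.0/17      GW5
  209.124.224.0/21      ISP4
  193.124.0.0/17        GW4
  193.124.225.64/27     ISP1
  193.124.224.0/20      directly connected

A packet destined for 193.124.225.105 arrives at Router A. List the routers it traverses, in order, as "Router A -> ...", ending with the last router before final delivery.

At Router A: longest match for 193.124.225.105 is 193.124.0.0/14 -> Router E
At Router E: longest match for 193.124.225.105 is 193.124.224.0/20 -> directly connected

Router A -> Router E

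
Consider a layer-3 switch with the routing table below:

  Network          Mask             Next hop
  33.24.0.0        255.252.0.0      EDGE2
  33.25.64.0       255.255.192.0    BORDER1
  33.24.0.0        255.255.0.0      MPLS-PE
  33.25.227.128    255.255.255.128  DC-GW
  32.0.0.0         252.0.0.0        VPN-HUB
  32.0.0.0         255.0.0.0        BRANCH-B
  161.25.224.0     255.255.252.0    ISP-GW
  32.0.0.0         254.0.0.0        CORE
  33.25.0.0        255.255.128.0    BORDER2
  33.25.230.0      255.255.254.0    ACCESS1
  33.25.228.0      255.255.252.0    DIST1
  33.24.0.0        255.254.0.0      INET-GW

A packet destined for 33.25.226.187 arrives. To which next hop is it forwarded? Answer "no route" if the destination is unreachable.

Routes whose prefix contains 33.25.226.187:
  32.0.0.0/6 (32.0.0.0 - 35.255.255.255) -> VPN-HUB
  32.0.0.0/7 (32.0.0.0 - 33.255.255.255) -> CORE
  33.24.0.0/14 (33.24.0.0 - 33.27.255.255) -> EDGE2
  33.24.0.0/15 (33.24.0.0 - 33.25.255.255) -> INET-GW
More-specific entries that do NOT match:
  33.25.227.128/25 (33.25.227.128 - 33.25.227.255) does not contain 33.25.226.187
  33.25.230.0/23 (33.25.230.0 - 33.25.231.255) does not contain 33.25.226.187
  161.25.224.0/22 (161.25.224.0 - 161.25.227.255) does not contain 33.25.226.187
  33.25.228.0/22 (33.25.228.0 - 33.25.231.255) does not contain 33.25.226.187
  33.25.64.0/18 (33.25.64.0 - 33.25.127.255) does not contain 33.25.226.187
  33.25.0.0/17 (33.25.0.0 - 33.25.127.255) does not contain 33.25.226.187
  33.24.0.0/16 (33.24.0.0 - 33.24.255.255) does not contain 33.25.226.187
Longest matching prefix is /15 -> next hop INET-GW.

INET-GW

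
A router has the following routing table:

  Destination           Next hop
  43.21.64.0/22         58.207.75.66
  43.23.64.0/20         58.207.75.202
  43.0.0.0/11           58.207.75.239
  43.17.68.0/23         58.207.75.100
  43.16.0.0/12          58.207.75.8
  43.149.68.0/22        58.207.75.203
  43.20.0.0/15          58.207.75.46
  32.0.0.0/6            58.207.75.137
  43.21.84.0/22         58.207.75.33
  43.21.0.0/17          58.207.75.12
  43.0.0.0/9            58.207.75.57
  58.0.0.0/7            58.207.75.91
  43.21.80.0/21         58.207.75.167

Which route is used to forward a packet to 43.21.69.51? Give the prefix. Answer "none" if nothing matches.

43.21.0.0/17

Entries matching 43.21.69.51:
  43.0.0.0/9 (43.0.0.0 - 43.127.255.255)
  43.0.0.0/11 (43.0.0.0 - 43.31.255.255)
  43.16.0.0/12 (43.16.0.0 - 43.31.255.255)
  43.20.0.0/15 (43.20.0.0 - 43.21.255.255)
  43.21.0.0/17 (43.21.0.0 - 43.21.127.255)
Most specific is 43.21.0.0/17.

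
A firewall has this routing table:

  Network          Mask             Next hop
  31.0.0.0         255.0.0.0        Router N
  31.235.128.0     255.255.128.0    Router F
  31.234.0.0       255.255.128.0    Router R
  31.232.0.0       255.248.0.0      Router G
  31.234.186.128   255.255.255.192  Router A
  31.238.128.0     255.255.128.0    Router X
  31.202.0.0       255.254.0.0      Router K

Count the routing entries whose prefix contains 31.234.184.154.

Prefixes containing 31.234.184.154:
  31.0.0.0/8 (31.0.0.0 - 31.255.255.255)
  31.232.0.0/13 (31.232.0.0 - 31.239.255.255)
Total matching entries: 2.

2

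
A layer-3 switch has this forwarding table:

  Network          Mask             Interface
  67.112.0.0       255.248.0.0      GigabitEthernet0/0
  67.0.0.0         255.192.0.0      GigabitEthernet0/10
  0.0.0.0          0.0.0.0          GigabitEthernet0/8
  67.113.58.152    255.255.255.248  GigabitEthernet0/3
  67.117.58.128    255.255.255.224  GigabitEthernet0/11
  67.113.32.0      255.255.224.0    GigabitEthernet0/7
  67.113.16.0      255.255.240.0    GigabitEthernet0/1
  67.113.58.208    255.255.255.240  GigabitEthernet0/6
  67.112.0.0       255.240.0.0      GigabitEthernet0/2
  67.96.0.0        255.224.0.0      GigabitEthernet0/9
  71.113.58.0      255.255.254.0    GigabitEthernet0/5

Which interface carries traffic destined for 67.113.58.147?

GigabitEthernet0/7

Routes whose prefix contains 67.113.58.147:
  0.0.0.0/0 (default, matches everything) -> GigabitEthernet0/8
  67.96.0.0/11 (67.96.0.0 - 67.127.255.255) -> GigabitEthernet0/9
  67.112.0.0/12 (67.112.0.0 - 67.127.255.255) -> GigabitEthernet0/2
  67.112.0.0/13 (67.112.0.0 - 67.119.255.255) -> GigabitEthernet0/0
  67.113.32.0/19 (67.113.32.0 - 67.113.63.255) -> GigabitEthernet0/7
More-specific entries that do NOT match:
  67.113.58.152/29 (67.113.58.152 - 67.113.58.159) does not contain 67.113.58.147
  67.113.58.208/28 (67.113.58.208 - 67.113.58.223) does not contain 67.113.58.147
  67.117.58.128/27 (67.117.58.128 - 67.117.58.159) does not contain 67.113.58.147
  71.113.58.0/23 (71.113.58.0 - 71.113.59.255) does not contain 67.113.58.147
  67.113.16.0/20 (67.113.16.0 - 67.113.31.255) does not contain 67.113.58.147
Longest matching prefix is /19 -> interface GigabitEthernet0/7.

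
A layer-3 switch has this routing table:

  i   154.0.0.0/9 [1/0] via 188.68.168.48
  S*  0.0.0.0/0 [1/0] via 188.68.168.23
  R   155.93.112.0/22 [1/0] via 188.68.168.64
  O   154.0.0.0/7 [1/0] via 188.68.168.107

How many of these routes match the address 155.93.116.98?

Prefixes containing 155.93.116.98:
  0.0.0.0/0 (default, matches everything)
  154.0.0.0/7 (154.0.0.0 - 155.255.255.255)
Total matching entries: 2.

2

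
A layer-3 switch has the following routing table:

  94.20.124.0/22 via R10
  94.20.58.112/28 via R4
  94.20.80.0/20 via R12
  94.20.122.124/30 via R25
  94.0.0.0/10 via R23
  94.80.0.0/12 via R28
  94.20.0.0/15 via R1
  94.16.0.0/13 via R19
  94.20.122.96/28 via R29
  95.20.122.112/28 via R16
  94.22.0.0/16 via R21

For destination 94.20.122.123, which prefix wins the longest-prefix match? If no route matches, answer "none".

94.20.0.0/15

Entries matching 94.20.122.123:
  94.0.0.0/10 (94.0.0.0 - 94.63.255.255)
  94.16.0.0/13 (94.16.0.0 - 94.23.255.255)
  94.20.0.0/15 (94.20.0.0 - 94.21.255.255)
Most specific is 94.20.0.0/15.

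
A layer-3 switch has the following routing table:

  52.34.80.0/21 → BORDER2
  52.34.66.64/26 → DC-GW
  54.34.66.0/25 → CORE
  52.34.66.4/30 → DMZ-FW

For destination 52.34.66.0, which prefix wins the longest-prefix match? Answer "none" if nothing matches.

none

52.34.66.0 is outside every listed prefix and there is no default route.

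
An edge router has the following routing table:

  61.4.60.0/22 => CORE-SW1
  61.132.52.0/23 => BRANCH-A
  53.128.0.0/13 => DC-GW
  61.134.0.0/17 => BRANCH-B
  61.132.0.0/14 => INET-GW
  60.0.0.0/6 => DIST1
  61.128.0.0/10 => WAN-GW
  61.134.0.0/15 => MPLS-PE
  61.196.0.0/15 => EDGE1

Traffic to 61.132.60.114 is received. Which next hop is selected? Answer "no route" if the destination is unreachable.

Routes whose prefix contains 61.132.60.114:
  60.0.0.0/6 (60.0.0.0 - 63.255.255.255) -> DIST1
  61.128.0.0/10 (61.128.0.0 - 61.191.255.255) -> WAN-GW
  61.132.0.0/14 (61.132.0.0 - 61.135.255.255) -> INET-GW
More-specific entries that do NOT match:
  61.132.52.0/23 (61.132.52.0 - 61.132.53.255) does not contain 61.132.60.114
  61.4.60.0/22 (61.4.60.0 - 61.4.63.255) does not contain 61.132.60.114
  61.134.0.0/17 (61.134.0.0 - 61.134.127.255) does not contain 61.132.60.114
  61.134.0.0/15 (61.134.0.0 - 61.135.255.255) does not contain 61.132.60.114
  61.196.0.0/15 (61.196.0.0 - 61.197.255.255) does not contain 61.132.60.114
Longest matching prefix is /14 -> next hop INET-GW.

INET-GW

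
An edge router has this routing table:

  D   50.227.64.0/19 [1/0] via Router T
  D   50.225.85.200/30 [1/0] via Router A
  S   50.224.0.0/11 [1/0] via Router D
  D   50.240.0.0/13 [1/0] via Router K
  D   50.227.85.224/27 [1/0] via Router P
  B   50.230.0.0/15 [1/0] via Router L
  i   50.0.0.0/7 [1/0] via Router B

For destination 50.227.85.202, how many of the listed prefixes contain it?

3

Prefixes containing 50.227.85.202:
  50.0.0.0/7 (50.0.0.0 - 51.255.255.255)
  50.224.0.0/11 (50.224.0.0 - 50.255.255.255)
  50.227.64.0/19 (50.227.64.0 - 50.227.95.255)
Total matching entries: 3.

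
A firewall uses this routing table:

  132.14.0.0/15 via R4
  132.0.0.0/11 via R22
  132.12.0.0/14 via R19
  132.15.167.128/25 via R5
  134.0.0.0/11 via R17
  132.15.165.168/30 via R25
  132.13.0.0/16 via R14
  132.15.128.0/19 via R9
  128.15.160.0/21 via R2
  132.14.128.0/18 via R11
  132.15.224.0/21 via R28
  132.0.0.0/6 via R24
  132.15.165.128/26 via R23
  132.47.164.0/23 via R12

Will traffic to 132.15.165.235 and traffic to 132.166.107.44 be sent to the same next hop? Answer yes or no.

132.15.165.235: longest match 132.14.0.0/15 -> R4
132.166.107.44: longest match 132.0.0.0/6 -> R24

no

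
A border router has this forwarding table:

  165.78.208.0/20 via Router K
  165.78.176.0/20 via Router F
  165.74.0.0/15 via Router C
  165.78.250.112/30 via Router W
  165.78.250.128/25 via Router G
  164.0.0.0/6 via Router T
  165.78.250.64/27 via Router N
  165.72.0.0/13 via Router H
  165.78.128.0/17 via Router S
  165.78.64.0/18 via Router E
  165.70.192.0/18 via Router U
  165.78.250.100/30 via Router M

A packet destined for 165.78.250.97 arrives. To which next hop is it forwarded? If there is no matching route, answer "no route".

Router S

Routes whose prefix contains 165.78.250.97:
  164.0.0.0/6 (164.0.0.0 - 167.255.255.255) -> Router T
  165.72.0.0/13 (165.72.0.0 - 165.79.255.255) -> Router H
  165.78.128.0/17 (165.78.128.0 - 165.78.255.255) -> Router S
More-specific entries that do NOT match:
  165.78.250.112/30 (165.78.250.112 - 165.78.250.115) does not contain 165.78.250.97
  165.78.250.100/30 (165.78.250.100 - 165.78.250.103) does not contain 165.78.250.97
  165.78.250.64/27 (165.78.250.64 - 165.78.250.95) does not contain 165.78.250.97
  165.78.250.128/25 (165.78.250.128 - 165.78.250.255) does not contain 165.78.250.97
  165.78.208.0/20 (165.78.208.0 - 165.78.223.255) does not contain 165.78.250.97
  165.78.176.0/20 (165.78.176.0 - 165.78.191.255) does not contain 165.78.250.97
  165.78.64.0/18 (165.78.64.0 - 165.78.127.255) does not contain 165.78.250.97
  165.70.192.0/18 (165.70.192.0 - 165.70.255.255) does not contain 165.78.250.97
Longest matching prefix is /17 -> next hop Router S.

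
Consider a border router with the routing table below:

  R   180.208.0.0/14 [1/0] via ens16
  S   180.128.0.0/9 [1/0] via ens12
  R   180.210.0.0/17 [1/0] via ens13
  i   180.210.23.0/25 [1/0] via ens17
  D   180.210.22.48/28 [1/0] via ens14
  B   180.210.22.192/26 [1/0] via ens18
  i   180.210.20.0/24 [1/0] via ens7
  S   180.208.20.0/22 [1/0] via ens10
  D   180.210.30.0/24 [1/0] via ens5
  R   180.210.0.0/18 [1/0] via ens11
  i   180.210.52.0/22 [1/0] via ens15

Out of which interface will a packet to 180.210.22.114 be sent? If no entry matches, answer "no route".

Routes whose prefix contains 180.210.22.114:
  180.128.0.0/9 (180.128.0.0 - 180.255.255.255) -> ens12
  180.208.0.0/14 (180.208.0.0 - 180.211.255.255) -> ens16
  180.210.0.0/17 (180.210.0.0 - 180.210.127.255) -> ens13
  180.210.0.0/18 (180.210.0.0 - 180.210.63.255) -> ens11
More-specific entries that do NOT match:
  180.210.22.48/28 (180.210.22.48 - 180.210.22.63) does not contain 180.210.22.114
  180.210.22.192/26 (180.210.22.192 - 180.210.22.255) does not contain 180.210.22.114
  180.210.23.0/25 (180.210.23.0 - 180.210.23.127) does not contain 180.210.22.114
  180.210.20.0/24 (180.210.20.0 - 180.210.20.255) does not contain 180.210.22.114
  180.210.30.0/24 (180.210.30.0 - 180.210.30.255) does not contain 180.210.22.114
  180.208.20.0/22 (180.208.20.0 - 180.208.23.255) does not contain 180.210.22.114
  180.210.52.0/22 (180.210.52.0 - 180.210.55.255) does not contain 180.210.22.114
Longest matching prefix is /18 -> interface ens11.

ens11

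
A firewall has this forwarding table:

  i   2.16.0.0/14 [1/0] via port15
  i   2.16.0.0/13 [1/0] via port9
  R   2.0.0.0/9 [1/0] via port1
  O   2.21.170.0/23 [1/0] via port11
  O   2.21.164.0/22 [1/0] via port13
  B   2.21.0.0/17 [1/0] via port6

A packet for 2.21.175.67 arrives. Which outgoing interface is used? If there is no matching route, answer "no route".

Routes whose prefix contains 2.21.175.67:
  2.0.0.0/9 (2.0.0.0 - 2.127.255.255) -> port1
  2.16.0.0/13 (2.16.0.0 - 2.23.255.255) -> port9
More-specific entries that do NOT match:
  2.21.170.0/23 (2.21.170.0 - 2.21.171.255) does not contain 2.21.175.67
  2.21.164.0/22 (2.21.164.0 - 2.21.167.255) does not contain 2.21.175.67
  2.21.0.0/17 (2.21.0.0 - 2.21.127.255) does not contain 2.21.175.67
  2.16.0.0/14 (2.16.0.0 - 2.19.255.255) does not contain 2.21.175.67
Longest matching prefix is /13 -> interface port9.

port9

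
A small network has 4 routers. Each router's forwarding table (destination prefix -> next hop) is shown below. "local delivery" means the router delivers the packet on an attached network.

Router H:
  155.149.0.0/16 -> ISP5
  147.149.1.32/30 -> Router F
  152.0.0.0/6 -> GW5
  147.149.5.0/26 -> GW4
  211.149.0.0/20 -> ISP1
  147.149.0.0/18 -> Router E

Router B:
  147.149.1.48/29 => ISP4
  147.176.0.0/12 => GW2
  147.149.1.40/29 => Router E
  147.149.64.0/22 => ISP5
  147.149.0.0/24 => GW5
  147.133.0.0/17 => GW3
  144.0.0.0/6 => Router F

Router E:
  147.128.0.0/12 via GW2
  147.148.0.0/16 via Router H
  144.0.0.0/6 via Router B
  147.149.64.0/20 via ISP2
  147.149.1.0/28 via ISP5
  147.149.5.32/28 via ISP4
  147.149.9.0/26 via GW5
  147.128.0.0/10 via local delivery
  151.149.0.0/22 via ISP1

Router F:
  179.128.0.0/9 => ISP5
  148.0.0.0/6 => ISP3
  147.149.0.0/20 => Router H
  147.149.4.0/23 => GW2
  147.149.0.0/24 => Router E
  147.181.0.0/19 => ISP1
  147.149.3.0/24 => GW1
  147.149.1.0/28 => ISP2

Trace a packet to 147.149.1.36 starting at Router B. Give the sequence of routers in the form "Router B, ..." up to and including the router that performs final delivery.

At Router B: longest match for 147.149.1.36 is 144.0.0.0/6 -> Router F
At Router F: longest match for 147.149.1.36 is 147.149.0.0/20 -> Router H
At Router H: longest match for 147.149.1.36 is 147.149.0.0/18 -> Router E
At Router E: longest match for 147.149.1.36 is 147.128.0.0/10 -> local delivery

Router B, Router F, Router H, Router E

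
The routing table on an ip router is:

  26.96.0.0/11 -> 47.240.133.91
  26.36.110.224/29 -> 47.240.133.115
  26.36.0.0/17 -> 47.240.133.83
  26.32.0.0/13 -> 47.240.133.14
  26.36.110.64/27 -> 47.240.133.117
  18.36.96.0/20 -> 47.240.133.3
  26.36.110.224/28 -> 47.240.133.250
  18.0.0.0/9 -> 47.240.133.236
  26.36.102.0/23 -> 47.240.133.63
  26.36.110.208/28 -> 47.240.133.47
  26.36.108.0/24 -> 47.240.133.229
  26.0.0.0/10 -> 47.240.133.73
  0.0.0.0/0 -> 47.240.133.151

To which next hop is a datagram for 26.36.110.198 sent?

Routes whose prefix contains 26.36.110.198:
  0.0.0.0/0 (default, matches everything) -> 47.240.133.151
  26.0.0.0/10 (26.0.0.0 - 26.63.255.255) -> 47.240.133.73
  26.32.0.0/13 (26.32.0.0 - 26.39.255.255) -> 47.240.133.14
  26.36.0.0/17 (26.36.0.0 - 26.36.127.255) -> 47.240.133.83
More-specific entries that do NOT match:
  26.36.110.224/29 (26.36.110.224 - 26.36.110.231) does not contain 26.36.110.198
  26.36.110.224/28 (26.36.110.224 - 26.36.110.239) does not contain 26.36.110.198
  26.36.110.208/28 (26.36.110.208 - 26.36.110.223) does not contain 26.36.110.198
  26.36.110.64/27 (26.36.110.64 - 26.36.110.95) does not contain 26.36.110.198
  26.36.108.0/24 (26.36.108.0 - 26.36.108.255) does not contain 26.36.110.198
  26.36.102.0/23 (26.36.102.0 - 26.36.103.255) does not contain 26.36.110.198
  18.36.96.0/20 (18.36.96.0 - 18.36.111.255) does not contain 26.36.110.198
Longest matching prefix is /17 -> next hop 47.240.133.83.

47.240.133.83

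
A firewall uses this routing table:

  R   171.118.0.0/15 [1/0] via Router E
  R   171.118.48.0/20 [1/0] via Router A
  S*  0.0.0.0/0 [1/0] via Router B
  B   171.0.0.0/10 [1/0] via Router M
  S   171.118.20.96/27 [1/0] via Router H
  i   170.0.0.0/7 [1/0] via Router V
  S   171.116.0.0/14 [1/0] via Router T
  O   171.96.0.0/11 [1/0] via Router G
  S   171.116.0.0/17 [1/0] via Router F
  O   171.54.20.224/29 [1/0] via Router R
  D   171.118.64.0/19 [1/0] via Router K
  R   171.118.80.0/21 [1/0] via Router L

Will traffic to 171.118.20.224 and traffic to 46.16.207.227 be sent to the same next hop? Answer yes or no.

no

171.118.20.224: longest match 171.118.0.0/15 -> Router E
46.16.207.227: longest match 0.0.0.0/0 -> Router B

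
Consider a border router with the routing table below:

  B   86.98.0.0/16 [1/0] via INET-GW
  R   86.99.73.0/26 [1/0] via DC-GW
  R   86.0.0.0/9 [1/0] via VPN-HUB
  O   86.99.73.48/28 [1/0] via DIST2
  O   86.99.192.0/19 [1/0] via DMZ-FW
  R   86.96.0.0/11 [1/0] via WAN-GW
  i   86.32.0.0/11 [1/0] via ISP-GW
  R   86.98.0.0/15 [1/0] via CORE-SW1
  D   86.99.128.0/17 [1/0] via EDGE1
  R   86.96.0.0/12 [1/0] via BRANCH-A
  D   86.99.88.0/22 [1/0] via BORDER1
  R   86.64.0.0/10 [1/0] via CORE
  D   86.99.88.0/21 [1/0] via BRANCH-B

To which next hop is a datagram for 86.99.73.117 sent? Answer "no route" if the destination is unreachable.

CORE-SW1

Routes whose prefix contains 86.99.73.117:
  86.0.0.0/9 (86.0.0.0 - 86.127.255.255) -> VPN-HUB
  86.64.0.0/10 (86.64.0.0 - 86.127.255.255) -> CORE
  86.96.0.0/11 (86.96.0.0 - 86.127.255.255) -> WAN-GW
  86.96.0.0/12 (86.96.0.0 - 86.111.255.255) -> BRANCH-A
  86.98.0.0/15 (86.98.0.0 - 86.99.255.255) -> CORE-SW1
More-specific entries that do NOT match:
  86.99.73.48/28 (86.99.73.48 - 86.99.73.63) does not contain 86.99.73.117
  86.99.73.0/26 (86.99.73.0 - 86.99.73.63) does not contain 86.99.73.117
  86.99.88.0/22 (86.99.88.0 - 86.99.91.255) does not contain 86.99.73.117
  86.99.88.0/21 (86.99.88.0 - 86.99.95.255) does not contain 86.99.73.117
  86.99.192.0/19 (86.99.192.0 - 86.99.223.255) does not contain 86.99.73.117
  86.99.128.0/17 (86.99.128.0 - 86.99.255.255) does not contain 86.99.73.117
  86.98.0.0/16 (86.98.0.0 - 86.98.255.255) does not contain 86.99.73.117
Longest matching prefix is /15 -> next hop CORE-SW1.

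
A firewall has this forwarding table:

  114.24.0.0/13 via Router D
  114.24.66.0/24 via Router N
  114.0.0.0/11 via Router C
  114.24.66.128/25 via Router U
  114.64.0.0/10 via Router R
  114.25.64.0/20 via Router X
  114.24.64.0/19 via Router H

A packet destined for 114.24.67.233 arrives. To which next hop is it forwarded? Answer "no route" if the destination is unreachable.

Routes whose prefix contains 114.24.67.233:
  114.0.0.0/11 (114.0.0.0 - 114.31.255.255) -> Router C
  114.24.0.0/13 (114.24.0.0 - 114.31.255.255) -> Router D
  114.24.64.0/19 (114.24.64.0 - 114.24.95.255) -> Router H
More-specific entries that do NOT match:
  114.24.66.128/25 (114.24.66.128 - 114.24.66.255) does not contain 114.24.67.233
  114.24.66.0/24 (114.24.66.0 - 114.24.66.255) does not contain 114.24.67.233
  114.25.64.0/20 (114.25.64.0 - 114.25.79.255) does not contain 114.24.67.233
Longest matching prefix is /19 -> next hop Router H.

Router H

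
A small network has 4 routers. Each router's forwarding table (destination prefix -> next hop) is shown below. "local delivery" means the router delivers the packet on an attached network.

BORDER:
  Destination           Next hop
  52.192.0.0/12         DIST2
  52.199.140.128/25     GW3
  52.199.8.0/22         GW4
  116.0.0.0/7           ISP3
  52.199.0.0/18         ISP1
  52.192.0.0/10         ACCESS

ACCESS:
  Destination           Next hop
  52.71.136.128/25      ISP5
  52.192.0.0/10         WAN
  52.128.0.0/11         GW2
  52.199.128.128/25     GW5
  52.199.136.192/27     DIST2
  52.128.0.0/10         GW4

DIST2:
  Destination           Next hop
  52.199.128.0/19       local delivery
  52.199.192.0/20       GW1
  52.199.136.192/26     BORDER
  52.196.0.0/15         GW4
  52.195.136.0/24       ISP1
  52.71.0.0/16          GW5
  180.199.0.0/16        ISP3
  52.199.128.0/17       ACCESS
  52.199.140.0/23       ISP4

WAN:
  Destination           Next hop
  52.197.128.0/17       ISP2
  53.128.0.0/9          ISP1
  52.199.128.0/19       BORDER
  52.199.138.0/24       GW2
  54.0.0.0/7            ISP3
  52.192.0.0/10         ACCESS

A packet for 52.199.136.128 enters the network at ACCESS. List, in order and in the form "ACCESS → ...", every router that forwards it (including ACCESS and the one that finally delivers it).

ACCESS → WAN → BORDER → DIST2

At ACCESS: longest match for 52.199.136.128 is 52.192.0.0/10 -> WAN
At WAN: longest match for 52.199.136.128 is 52.199.128.0/19 -> BORDER
At BORDER: longest match for 52.199.136.128 is 52.192.0.0/12 -> DIST2
At DIST2: longest match for 52.199.136.128 is 52.199.128.0/19 -> local delivery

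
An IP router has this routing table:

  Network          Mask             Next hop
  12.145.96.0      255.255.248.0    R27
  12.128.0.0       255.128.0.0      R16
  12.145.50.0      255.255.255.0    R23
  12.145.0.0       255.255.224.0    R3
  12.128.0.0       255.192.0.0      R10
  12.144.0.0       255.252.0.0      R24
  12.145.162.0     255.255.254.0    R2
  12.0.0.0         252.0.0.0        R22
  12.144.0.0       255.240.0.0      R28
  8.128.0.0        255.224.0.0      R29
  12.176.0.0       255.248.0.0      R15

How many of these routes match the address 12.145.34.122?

Prefixes containing 12.145.34.122:
  12.0.0.0/6 (12.0.0.0 - 15.255.255.255)
  12.128.0.0/9 (12.128.0.0 - 12.255.255.255)
  12.128.0.0/10 (12.128.0.0 - 12.191.255.255)
  12.144.0.0/12 (12.144.0.0 - 12.159.255.255)
  12.144.0.0/14 (12.144.0.0 - 12.147.255.255)
Total matching entries: 5.

5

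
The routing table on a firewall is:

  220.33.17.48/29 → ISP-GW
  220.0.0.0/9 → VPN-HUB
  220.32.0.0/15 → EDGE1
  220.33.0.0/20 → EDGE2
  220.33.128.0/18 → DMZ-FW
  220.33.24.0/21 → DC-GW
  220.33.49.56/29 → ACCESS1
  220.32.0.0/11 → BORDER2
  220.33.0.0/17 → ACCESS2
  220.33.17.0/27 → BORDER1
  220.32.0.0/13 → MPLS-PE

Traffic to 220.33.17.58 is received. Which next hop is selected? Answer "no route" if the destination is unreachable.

ACCESS2

Routes whose prefix contains 220.33.17.58:
  220.0.0.0/9 (220.0.0.0 - 220.127.255.255) -> VPN-HUB
  220.32.0.0/11 (220.32.0.0 - 220.63.255.255) -> BORDER2
  220.32.0.0/13 (220.32.0.0 - 220.39.255.255) -> MPLS-PE
  220.32.0.0/15 (220.32.0.0 - 220.33.255.255) -> EDGE1
  220.33.0.0/17 (220.33.0.0 - 220.33.127.255) -> ACCESS2
More-specific entries that do NOT match:
  220.33.17.48/29 (220.33.17.48 - 220.33.17.55) does not contain 220.33.17.58
  220.33.49.56/29 (220.33.49.56 - 220.33.49.63) does not contain 220.33.17.58
  220.33.17.0/27 (220.33.17.0 - 220.33.17.31) does not contain 220.33.17.58
  220.33.24.0/21 (220.33.24.0 - 220.33.31.255) does not contain 220.33.17.58
  220.33.0.0/20 (220.33.0.0 - 220.33.15.255) does not contain 220.33.17.58
  220.33.128.0/18 (220.33.128.0 - 220.33.191.255) does not contain 220.33.17.58
Longest matching prefix is /17 -> next hop ACCESS2.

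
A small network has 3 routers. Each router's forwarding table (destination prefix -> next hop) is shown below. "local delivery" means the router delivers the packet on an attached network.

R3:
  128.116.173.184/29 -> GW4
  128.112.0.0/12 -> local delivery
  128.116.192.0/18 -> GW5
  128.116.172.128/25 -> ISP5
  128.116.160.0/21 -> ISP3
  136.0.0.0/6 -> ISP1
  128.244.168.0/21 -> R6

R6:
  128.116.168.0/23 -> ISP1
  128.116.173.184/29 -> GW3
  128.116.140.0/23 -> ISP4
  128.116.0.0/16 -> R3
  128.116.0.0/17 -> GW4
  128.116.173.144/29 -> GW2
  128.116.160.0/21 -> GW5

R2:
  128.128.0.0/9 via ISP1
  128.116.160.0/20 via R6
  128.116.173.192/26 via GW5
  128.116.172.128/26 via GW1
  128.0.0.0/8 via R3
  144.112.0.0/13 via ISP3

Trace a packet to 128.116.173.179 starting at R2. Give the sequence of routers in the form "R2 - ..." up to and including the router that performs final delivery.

At R2: longest match for 128.116.173.179 is 128.116.160.0/20 -> R6
At R6: longest match for 128.116.173.179 is 128.116.0.0/16 -> R3
At R3: longest match for 128.116.173.179 is 128.112.0.0/12 -> local delivery

R2 - R6 - R3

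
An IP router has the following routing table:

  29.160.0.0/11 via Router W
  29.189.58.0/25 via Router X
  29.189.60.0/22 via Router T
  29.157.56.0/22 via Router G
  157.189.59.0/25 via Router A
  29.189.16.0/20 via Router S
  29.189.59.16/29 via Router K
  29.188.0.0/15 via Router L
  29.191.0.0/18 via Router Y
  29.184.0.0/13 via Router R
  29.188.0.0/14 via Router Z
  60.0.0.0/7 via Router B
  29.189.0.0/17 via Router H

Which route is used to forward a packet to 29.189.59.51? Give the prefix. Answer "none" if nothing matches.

29.189.0.0/17

Entries matching 29.189.59.51:
  29.160.0.0/11 (29.160.0.0 - 29.191.255.255)
  29.184.0.0/13 (29.184.0.0 - 29.191.255.255)
  29.188.0.0/14 (29.188.0.0 - 29.191.255.255)
  29.188.0.0/15 (29.188.0.0 - 29.189.255.255)
  29.189.0.0/17 (29.189.0.0 - 29.189.127.255)
Most specific is 29.189.0.0/17.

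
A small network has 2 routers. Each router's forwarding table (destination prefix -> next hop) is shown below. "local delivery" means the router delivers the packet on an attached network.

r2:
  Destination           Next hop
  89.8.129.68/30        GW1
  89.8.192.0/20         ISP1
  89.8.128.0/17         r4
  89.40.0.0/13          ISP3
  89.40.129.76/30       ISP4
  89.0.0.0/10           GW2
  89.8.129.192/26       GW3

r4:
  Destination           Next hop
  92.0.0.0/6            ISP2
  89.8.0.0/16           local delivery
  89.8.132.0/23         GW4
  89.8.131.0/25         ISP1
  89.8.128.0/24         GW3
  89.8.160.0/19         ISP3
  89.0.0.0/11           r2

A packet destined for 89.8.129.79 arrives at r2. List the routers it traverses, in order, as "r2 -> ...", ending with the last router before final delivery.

At r2: longest match for 89.8.129.79 is 89.8.128.0/17 -> r4
At r4: longest match for 89.8.129.79 is 89.8.0.0/16 -> local delivery

r2 -> r4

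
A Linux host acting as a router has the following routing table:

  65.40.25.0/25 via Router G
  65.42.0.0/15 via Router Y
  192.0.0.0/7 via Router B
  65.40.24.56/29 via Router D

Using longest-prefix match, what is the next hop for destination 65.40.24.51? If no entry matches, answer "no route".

no route

No entry's prefix contains 65.40.24.51; there is no default route.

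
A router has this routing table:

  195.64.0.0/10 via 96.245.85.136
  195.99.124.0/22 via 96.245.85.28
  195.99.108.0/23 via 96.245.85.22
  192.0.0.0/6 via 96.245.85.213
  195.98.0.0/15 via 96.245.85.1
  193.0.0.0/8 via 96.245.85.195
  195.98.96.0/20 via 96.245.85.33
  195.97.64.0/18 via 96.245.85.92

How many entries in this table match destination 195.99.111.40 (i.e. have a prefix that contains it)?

Prefixes containing 195.99.111.40:
  192.0.0.0/6 (192.0.0.0 - 195.255.255.255)
  195.64.0.0/10 (195.64.0.0 - 195.127.255.255)
  195.98.0.0/15 (195.98.0.0 - 195.99.255.255)
Total matching entries: 3.

3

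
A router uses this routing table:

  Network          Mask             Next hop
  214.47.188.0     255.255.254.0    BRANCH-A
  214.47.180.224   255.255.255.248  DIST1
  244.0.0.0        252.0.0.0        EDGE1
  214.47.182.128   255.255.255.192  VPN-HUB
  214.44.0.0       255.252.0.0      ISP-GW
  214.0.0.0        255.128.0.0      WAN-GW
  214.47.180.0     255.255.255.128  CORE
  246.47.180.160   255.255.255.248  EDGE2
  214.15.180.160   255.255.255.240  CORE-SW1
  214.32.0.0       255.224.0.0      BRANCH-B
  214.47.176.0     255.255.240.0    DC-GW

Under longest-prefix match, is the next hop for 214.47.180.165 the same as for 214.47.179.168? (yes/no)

yes

214.47.180.165: longest match 214.47.176.0/20 -> DC-GW
214.47.179.168: longest match 214.47.176.0/20 -> DC-GW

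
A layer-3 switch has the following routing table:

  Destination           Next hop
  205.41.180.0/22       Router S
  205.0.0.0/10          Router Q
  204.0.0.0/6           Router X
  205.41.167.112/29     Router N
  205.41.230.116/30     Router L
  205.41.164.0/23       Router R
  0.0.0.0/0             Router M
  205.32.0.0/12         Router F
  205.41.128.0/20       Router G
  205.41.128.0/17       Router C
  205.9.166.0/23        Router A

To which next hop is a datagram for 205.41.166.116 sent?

Routes whose prefix contains 205.41.166.116:
  0.0.0.0/0 (default, matches everything) -> Router M
  204.0.0.0/6 (204.0.0.0 - 207.255.255.255) -> Router X
  205.0.0.0/10 (205.0.0.0 - 205.63.255.255) -> Router Q
  205.32.0.0/12 (205.32.0.0 - 205.47.255.255) -> Router F
  205.41.128.0/17 (205.41.128.0 - 205.41.255.255) -> Router C
More-specific entries that do NOT match:
  205.41.230.116/30 (205.41.230.116 - 205.41.230.119) does not contain 205.41.166.116
  205.41.167.112/29 (205.41.167.112 - 205.41.167.119) does not contain 205.41.166.116
  205.41.164.0/23 (205.41.164.0 - 205.41.165.255) does not contain 205.41.166.116
  205.9.166.0/23 (205.9.166.0 - 205.9.167.255) does not contain 205.41.166.116
  205.41.180.0/22 (205.41.180.0 - 205.41.183.255) does not contain 205.41.166.116
  205.41.128.0/20 (205.41.128.0 - 205.41.143.255) does not contain 205.41.166.116
Longest matching prefix is /17 -> next hop Router C.

Router C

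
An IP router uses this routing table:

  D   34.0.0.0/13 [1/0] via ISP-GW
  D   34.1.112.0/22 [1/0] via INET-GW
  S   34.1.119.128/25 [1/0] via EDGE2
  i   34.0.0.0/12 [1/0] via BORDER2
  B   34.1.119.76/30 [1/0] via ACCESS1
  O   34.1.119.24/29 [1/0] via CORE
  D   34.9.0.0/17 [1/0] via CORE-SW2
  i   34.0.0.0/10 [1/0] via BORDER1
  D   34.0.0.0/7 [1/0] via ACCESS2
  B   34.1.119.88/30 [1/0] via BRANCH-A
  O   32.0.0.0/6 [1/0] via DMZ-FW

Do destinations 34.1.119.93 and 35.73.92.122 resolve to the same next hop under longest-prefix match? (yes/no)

no

34.1.119.93: longest match 34.0.0.0/13 -> ISP-GW
35.73.92.122: longest match 34.0.0.0/7 -> ACCESS2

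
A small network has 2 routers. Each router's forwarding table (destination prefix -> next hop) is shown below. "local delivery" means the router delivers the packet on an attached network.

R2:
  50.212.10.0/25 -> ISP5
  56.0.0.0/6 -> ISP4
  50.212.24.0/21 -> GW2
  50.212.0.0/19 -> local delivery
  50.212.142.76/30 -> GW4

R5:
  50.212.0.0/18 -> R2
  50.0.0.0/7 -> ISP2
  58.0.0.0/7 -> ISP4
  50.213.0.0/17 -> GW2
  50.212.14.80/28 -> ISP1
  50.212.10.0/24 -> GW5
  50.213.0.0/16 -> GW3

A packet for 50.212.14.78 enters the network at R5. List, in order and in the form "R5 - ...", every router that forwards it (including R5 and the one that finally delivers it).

R5 - R2

At R5: longest match for 50.212.14.78 is 50.212.0.0/18 -> R2
At R2: longest match for 50.212.14.78 is 50.212.0.0/19 -> local delivery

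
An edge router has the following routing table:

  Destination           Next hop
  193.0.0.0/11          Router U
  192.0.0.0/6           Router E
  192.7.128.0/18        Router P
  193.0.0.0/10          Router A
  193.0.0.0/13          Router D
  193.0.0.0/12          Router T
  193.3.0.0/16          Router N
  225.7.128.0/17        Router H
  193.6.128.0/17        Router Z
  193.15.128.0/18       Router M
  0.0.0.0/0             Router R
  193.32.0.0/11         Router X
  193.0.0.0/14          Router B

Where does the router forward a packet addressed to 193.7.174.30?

Routes whose prefix contains 193.7.174.30:
  0.0.0.0/0 (default, matches everything) -> Router R
  192.0.0.0/6 (192.0.0.0 - 195.255.255.255) -> Router E
  193.0.0.0/10 (193.0.0.0 - 193.63.255.255) -> Router A
  193.0.0.0/11 (193.0.0.0 - 193.31.255.255) -> Router U
  193.0.0.0/12 (193.0.0.0 - 193.15.255.255) -> Router T
  193.0.0.0/13 (193.0.0.0 - 193.7.255.255) -> Router D
More-specific entries that do NOT match:
  192.7.128.0/18 (192.7.128.0 - 192.7.191.255) does not contain 193.7.174.30
  193.15.128.0/18 (193.15.128.0 - 193.15.191.255) does not contain 193.7.174.30
  225.7.128.0/17 (225.7.128.0 - 225.7.255.255) does not contain 193.7.174.30
  193.6.128.0/17 (193.6.128.0 - 193.6.255.255) does not contain 193.7.174.30
  193.3.0.0/16 (193.3.0.0 - 193.3.255.255) does not contain 193.7.174.30
  193.0.0.0/14 (193.0.0.0 - 193.3.255.255) does not contain 193.7.174.30
Longest matching prefix is /13 -> next hop Router D.

Router D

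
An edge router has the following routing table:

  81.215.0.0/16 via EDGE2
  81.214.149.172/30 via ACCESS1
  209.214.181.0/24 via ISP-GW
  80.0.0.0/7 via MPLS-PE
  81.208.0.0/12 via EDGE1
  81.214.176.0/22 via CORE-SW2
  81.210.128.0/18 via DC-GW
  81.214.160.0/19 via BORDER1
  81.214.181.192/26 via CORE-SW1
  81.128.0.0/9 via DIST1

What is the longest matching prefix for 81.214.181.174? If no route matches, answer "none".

81.214.160.0/19

Entries matching 81.214.181.174:
  80.0.0.0/7 (80.0.0.0 - 81.255.255.255)
  81.128.0.0/9 (81.128.0.0 - 81.255.255.255)
  81.208.0.0/12 (81.208.0.0 - 81.223.255.255)
  81.214.160.0/19 (81.214.160.0 - 81.214.191.255)
Most specific is 81.214.160.0/19.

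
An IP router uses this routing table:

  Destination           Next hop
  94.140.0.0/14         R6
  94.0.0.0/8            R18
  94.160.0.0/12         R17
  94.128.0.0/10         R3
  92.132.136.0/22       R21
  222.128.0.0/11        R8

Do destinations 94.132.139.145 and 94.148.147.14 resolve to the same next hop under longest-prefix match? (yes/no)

yes

94.132.139.145: longest match 94.128.0.0/10 -> R3
94.148.147.14: longest match 94.128.0.0/10 -> R3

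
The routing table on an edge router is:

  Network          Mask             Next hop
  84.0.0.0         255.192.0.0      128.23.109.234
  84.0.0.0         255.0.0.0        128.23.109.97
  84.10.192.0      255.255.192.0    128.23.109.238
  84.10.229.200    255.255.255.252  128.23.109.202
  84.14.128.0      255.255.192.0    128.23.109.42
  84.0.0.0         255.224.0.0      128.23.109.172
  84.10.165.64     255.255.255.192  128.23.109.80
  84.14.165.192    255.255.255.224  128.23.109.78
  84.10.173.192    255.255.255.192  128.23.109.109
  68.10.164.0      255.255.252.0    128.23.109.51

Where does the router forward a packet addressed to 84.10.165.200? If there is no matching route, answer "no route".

128.23.109.172

Routes whose prefix contains 84.10.165.200:
  84.0.0.0/8 (84.0.0.0 - 84.255.255.255) -> 128.23.109.97
  84.0.0.0/10 (84.0.0.0 - 84.63.255.255) -> 128.23.109.234
  84.0.0.0/11 (84.0.0.0 - 84.31.255.255) -> 128.23.109.172
More-specific entries that do NOT match:
  84.10.229.200/30 (84.10.229.200 - 84.10.229.203) does not contain 84.10.165.200
  84.14.165.192/27 (84.14.165.192 - 84.14.165.223) does not contain 84.10.165.200
  84.10.165.64/26 (84.10.165.64 - 84.10.165.127) does not contain 84.10.165.200
  84.10.173.192/26 (84.10.173.192 - 84.10.173.255) does not contain 84.10.165.200
  68.10.164.0/22 (68.10.164.0 - 68.10.167.255) does not contain 84.10.165.200
  84.10.192.0/18 (84.10.192.0 - 84.10.255.255) does not contain 84.10.165.200
  84.14.128.0/18 (84.14.128.0 - 84.14.191.255) does not contain 84.10.165.200
Longest matching prefix is /11 -> next hop 128.23.109.172.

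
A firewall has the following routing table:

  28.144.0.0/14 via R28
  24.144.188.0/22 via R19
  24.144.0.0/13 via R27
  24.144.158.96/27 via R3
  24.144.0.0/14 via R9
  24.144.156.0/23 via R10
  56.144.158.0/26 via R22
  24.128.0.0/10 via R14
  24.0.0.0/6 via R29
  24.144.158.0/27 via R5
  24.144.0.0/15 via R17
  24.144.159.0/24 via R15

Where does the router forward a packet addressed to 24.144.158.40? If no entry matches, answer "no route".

R17

Routes whose prefix contains 24.144.158.40:
  24.0.0.0/6 (24.0.0.0 - 27.255.255.255) -> R29
  24.128.0.0/10 (24.128.0.0 - 24.191.255.255) -> R14
  24.144.0.0/13 (24.144.0.0 - 24.151.255.255) -> R27
  24.144.0.0/14 (24.144.0.0 - 24.147.255.255) -> R9
  24.144.0.0/15 (24.144.0.0 - 24.145.255.255) -> R17
More-specific entries that do NOT match:
  24.144.158.96/27 (24.144.158.96 - 24.144.158.127) does not contain 24.144.158.40
  24.144.158.0/27 (24.144.158.0 - 24.144.158.31) does not contain 24.144.158.40
  56.144.158.0/26 (56.144.158.0 - 56.144.158.63) does not contain 24.144.158.40
  24.144.159.0/24 (24.144.159.0 - 24.144.159.255) does not contain 24.144.158.40
  24.144.156.0/23 (24.144.156.0 - 24.144.157.255) does not contain 24.144.158.40
  24.144.188.0/22 (24.144.188.0 - 24.144.191.255) does not contain 24.144.158.40
Longest matching prefix is /15 -> next hop R17.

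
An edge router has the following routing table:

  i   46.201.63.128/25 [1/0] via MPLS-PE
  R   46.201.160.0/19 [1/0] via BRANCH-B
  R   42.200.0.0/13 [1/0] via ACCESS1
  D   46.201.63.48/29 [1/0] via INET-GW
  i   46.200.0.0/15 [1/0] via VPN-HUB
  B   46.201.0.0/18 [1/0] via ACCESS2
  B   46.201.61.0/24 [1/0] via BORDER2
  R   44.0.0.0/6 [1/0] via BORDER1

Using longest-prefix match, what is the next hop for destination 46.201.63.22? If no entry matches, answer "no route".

ACCESS2

Routes whose prefix contains 46.201.63.22:
  44.0.0.0/6 (44.0.0.0 - 47.255.255.255) -> BORDER1
  46.200.0.0/15 (46.200.0.0 - 46.201.255.255) -> VPN-HUB
  46.201.0.0/18 (46.201.0.0 - 46.201.63.255) -> ACCESS2
More-specific entries that do NOT match:
  46.201.63.48/29 (46.201.63.48 - 46.201.63.55) does not contain 46.201.63.22
  46.201.63.128/25 (46.201.63.128 - 46.201.63.255) does not contain 46.201.63.22
  46.201.61.0/24 (46.201.61.0 - 46.201.61.255) does not contain 46.201.63.22
  46.201.160.0/19 (46.201.160.0 - 46.201.191.255) does not contain 46.201.63.22
Longest matching prefix is /18 -> next hop ACCESS2.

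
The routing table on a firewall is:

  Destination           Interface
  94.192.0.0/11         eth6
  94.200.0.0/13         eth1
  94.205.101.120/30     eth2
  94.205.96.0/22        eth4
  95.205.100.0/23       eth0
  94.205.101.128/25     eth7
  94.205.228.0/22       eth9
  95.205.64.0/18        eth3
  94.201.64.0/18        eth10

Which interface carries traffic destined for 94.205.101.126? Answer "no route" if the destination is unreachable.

Routes whose prefix contains 94.205.101.126:
  94.192.0.0/11 (94.192.0.0 - 94.223.255.255) -> eth6
  94.200.0.0/13 (94.200.0.0 - 94.207.255.255) -> eth1
More-specific entries that do NOT match:
  94.205.101.120/30 (94.205.101.120 - 94.205.101.123) does not contain 94.205.101.126
  94.205.101.128/25 (94.205.101.128 - 94.205.101.255) does not contain 94.205.101.126
  95.205.100.0/23 (95.205.100.0 - 95.205.101.255) does not contain 94.205.101.126
  94.205.96.0/22 (94.205.96.0 - 94.205.99.255) does not contain 94.205.101.126
  94.205.228.0/22 (94.205.228.0 - 94.205.231.255) does not contain 94.205.101.126
  95.205.64.0/18 (95.205.64.0 - 95.205.127.255) does not contain 94.205.101.126
  94.201.64.0/18 (94.201.64.0 - 94.201.127.255) does not contain 94.205.101.126
Longest matching prefix is /13 -> interface eth1.

eth1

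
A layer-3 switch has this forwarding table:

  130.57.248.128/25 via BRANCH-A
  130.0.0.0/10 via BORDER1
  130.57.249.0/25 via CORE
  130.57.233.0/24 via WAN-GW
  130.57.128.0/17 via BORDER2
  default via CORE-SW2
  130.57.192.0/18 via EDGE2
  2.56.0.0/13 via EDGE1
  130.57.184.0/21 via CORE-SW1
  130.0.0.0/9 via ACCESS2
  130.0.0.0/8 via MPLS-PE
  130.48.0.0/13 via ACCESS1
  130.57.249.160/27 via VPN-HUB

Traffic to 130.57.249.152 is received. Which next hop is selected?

EDGE2

Routes whose prefix contains 130.57.249.152:
  0.0.0.0/0 (default, matches everything) -> CORE-SW2
  130.0.0.0/8 (130.0.0.0 - 130.255.255.255) -> MPLS-PE
  130.0.0.0/9 (130.0.0.0 - 130.127.255.255) -> ACCESS2
  130.0.0.0/10 (130.0.0.0 - 130.63.255.255) -> BORDER1
  130.57.128.0/17 (130.57.128.0 - 130.57.255.255) -> BORDER2
  130.57.192.0/18 (130.57.192.0 - 130.57.255.255) -> EDGE2
More-specific entries that do NOT match:
  130.57.249.160/27 (130.57.249.160 - 130.57.249.191) does not contain 130.57.249.152
  130.57.248.128/25 (130.57.248.128 - 130.57.248.255) does not contain 130.57.249.152
  130.57.249.0/25 (130.57.249.0 - 130.57.249.127) does not contain 130.57.249.152
  130.57.233.0/24 (130.57.233.0 - 130.57.233.255) does not contain 130.57.249.152
  130.57.184.0/21 (130.57.184.0 - 130.57.191.255) does not contain 130.57.249.152
Longest matching prefix is /18 -> next hop EDGE2.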